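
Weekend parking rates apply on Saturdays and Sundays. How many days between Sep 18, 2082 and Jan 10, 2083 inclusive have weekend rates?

Sep 18, 2082 is a Friday.
That's 115 days from start to end, counting both.
115 = 7 × 16 + 3, so there are 16 full weeks plus 3 extra days.
Each full week contributes 2 weekend days (Sat, Sun): 16 × 2 = 32.
The 3 extra days are Friday, Saturday, Sunday — 2 of them qualify.
Total: 32 + 2 = 34.

34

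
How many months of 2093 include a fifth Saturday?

A month has five Saturdays exactly when Saturday falls within its first (length − 28) days.
Jan: 31 days, starts Thu → 5 of Thu, Fri, Sat ✓
Feb: 28 days, starts Sun → 5 of (none)
Mar: 31 days, starts Sun → 5 of Sun, Mon, Tue
Apr: 30 days, starts Wed → 5 of Wed, Thu
May: 31 days, starts Fri → 5 of Fri, Sat, Sun ✓
Jun: 30 days, starts Mon → 5 of Mon, Tue
Jul: 31 days, starts Wed → 5 of Wed, Thu, Fri
Aug: 31 days, starts Sat → 5 of Sat, Sun, Mon ✓
Sep: 30 days, starts Tue → 5 of Tue, Wed
Oct: 31 days, starts Thu → 5 of Thu, Fri, Sat ✓
Nov: 30 days, starts Sun → 5 of Sun, Mon
Dec: 31 days, starts Tue → 5 of Tue, Wed, Thu
Months with five Saturdays: Jan, May, Aug, Oct.

4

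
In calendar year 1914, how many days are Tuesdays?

52

Jan 1, 1914 is a Thursday.
That's 365 days from start to end, counting both.
365 = 7 × 52 + 1, so there are 52 full weeks plus 1 extra day.
Each full week contributes one Tuesday: 52 so far.
The 1 extra day is Thursday — none qualify.
Total: 52 + 0 = 52.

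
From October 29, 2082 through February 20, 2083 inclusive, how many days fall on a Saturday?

October 29, 2082 is a Thursday.
That's 115 days from start to end, counting both.
115 = 7 × 16 + 3, so there are 16 full weeks plus 3 extra days.
Each full week contributes one Saturday: 16 so far.
The 3 extra days are Thu, Fri, Sat — 1 of them qualifies.
Total: 16 + 1 = 17.

17 Saturdays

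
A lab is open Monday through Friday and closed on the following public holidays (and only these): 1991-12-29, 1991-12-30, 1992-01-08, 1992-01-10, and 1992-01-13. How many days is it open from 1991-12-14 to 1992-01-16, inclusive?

1991-12-14 is a Saturday.
From 1991-12-14 to 1992-01-16 is 34 days inclusive.
34 = 7 × 4 + 6, so there are 4 full weeks plus 6 extra days.
Each full week contributes 5 weekdays (Mon–Fri): 4 × 5 = 20.
The 6 extra days are Saturday, Sunday, Monday, Tuesday, Wednesday, Thursday — 4 of them qualify.
Total: 20 + 4 = 24.
Holidays: 1991-12-29 (Sun); 1991-12-30 (Mon); 1992-01-08 (Wed); 1992-01-10 (Fri); 1992-01-13 (Mon).
4 of the 5 holidays fall on weekdays; the rest are weekends and were already excluded.
Business days: 24 − 4 = 20.

20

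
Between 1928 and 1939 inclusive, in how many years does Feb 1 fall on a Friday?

2

Day of week of February 1 in each year:
1928: Wed, 1929: Fri ✓, 1930: Sat, 1931: Sun, 1932: Mon, 1933: Wed, 1934: Thu, 1935: Fri ✓, 1936: Sat, 1937: Mon, 1938: Tue, 1939: Wed
Fridays: 1929, 1935.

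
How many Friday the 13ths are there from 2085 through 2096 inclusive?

21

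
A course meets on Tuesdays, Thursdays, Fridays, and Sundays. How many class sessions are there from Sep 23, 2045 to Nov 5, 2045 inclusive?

25

Sep 23, 2045 is a Saturday.
That's 44 days from start to end, counting both.
44 = 7 × 6 + 2, so there are 6 full weeks plus 2 extra days.
Each full week contributes 4 days from the set (Tue, Thu, Fri, Sun): 6 × 4 = 24.
The 2 extra days are Sat, Sun — 1 of them qualifies.
Total: 24 + 1 = 25.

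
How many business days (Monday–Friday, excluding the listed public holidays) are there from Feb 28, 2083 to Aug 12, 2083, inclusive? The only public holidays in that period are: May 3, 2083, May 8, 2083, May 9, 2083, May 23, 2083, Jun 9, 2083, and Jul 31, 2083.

117

Feb 28, 2083 is a Sunday.
The range spans 166 days (inclusive of both endpoints).
166 = 7 × 23 + 5, so there are 23 full weeks plus 5 extra days.
Each full week contributes 5 weekdays (Mon–Fri): 23 × 5 = 115.
The 5 extra days are Sun, Mon, Tue, Wed, Thu — 4 of them qualify.
Total: 115 + 4 = 119.
Holidays: May 3, 2083 (Mon); May 8, 2083 (Sat); May 9, 2083 (Sun); May 23, 2083 (Sun); Jun 9, 2083 (Wed); Jul 31, 2083 (Sat).
2 of the 6 holidays fall on weekdays; the rest are weekends and were already excluded.
Business days: 119 − 2 = 117.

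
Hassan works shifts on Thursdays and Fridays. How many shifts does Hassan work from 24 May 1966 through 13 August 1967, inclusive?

128

24 May 1966 is a Tuesday.
That's 447 days from start to end, counting both.
447 = 7 × 63 + 6, so there are 63 full weeks plus 6 extra days.
Each full week contributes 2 days from the set (Thu, Fri): 63 × 2 = 126.
The 6 extra days are Tuesday, Wednesday, Thursday, Friday, Saturday, Sunday — 2 of them qualify.
Total: 126 + 2 = 128.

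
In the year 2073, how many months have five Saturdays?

A month has five Saturdays exactly when Saturday falls within its first (length − 28) days.
Jan: 31 days, starts Sun → 5 of Sun, Mon, Tue
Feb: 28 days, starts Wed → 5 of (none)
Mar: 31 days, starts Wed → 5 of Wed, Thu, Fri
Apr: 30 days, starts Sat → 5 of Sat, Sun ✓
May: 31 days, starts Mon → 5 of Mon, Tue, Wed
Jun: 30 days, starts Thu → 5 of Thu, Fri
Jul: 31 days, starts Sat → 5 of Sat, Sun, Mon ✓
Aug: 31 days, starts Tue → 5 of Tue, Wed, Thu
Sep: 30 days, starts Fri → 5 of Fri, Sat ✓
Oct: 31 days, starts Sun → 5 of Sun, Mon, Tue
Nov: 30 days, starts Wed → 5 of Wed, Thu
Dec: 31 days, starts Fri → 5 of Fri, Sat, Sun ✓
Months with five Saturdays: Apr, Jul, Sep, Dec.

4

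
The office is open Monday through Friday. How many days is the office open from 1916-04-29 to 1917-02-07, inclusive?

203 weekdays

1916-04-29 is a Saturday.
The range spans 285 days (inclusive of both endpoints).
285 = 7 × 40 + 5, so there are 40 full weeks plus 5 extra days.
Each full week contributes 5 weekdays (Mon–Fri): 40 × 5 = 200.
The 5 extra days are Saturday, Sunday, Monday, Tuesday, Wednesday — 3 of them qualify.
Total: 200 + 3 = 203.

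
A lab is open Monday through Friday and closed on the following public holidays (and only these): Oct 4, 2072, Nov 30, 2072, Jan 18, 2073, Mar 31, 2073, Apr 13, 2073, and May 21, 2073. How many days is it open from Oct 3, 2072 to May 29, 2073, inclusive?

166 business days

Oct 3, 2072 is a Monday.
That's 239 days from start to end, counting both.
239 = 7 × 34 + 1, so there are 34 full weeks plus 1 extra day.
Each full week contributes 5 weekdays (Mon–Fri): 34 × 5 = 170.
The 1 extra day is Monday — 1 of them qualifies.
Total: 170 + 1 = 171.
Holidays: Oct 4, 2072 (Tue); Nov 30, 2072 (Wed); Jan 18, 2073 (Wed); Mar 31, 2073 (Fri); Apr 13, 2073 (Thu); May 21, 2073 (Sun).
5 of the 6 holidays fall on weekdays; the rest are weekends and were already excluded.
Business days: 171 − 5 = 166.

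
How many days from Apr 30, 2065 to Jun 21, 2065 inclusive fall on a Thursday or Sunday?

16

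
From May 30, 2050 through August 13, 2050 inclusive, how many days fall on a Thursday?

May 30, 2050 is a Monday.
From May 30, 2050 to August 13, 2050 is 76 days inclusive.
76 = 7 × 10 + 6, so there are 10 full weeks plus 6 extra days.
Each full week contributes one Thursday: 10 so far.
The 6 extra days are Mon, Tue, Wed, Thu, Fri, Sat — 1 of them qualifies.
Total: 10 + 1 = 11.

11 Thursdays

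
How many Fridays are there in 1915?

53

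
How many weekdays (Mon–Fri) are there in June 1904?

Jun 1, 1904 is a Wednesday.
That's 30 days from start to end, counting both.
30 = 7 × 4 + 2, so there are 4 full weeks plus 2 extra days.
Each full week contributes 5 weekdays (Mon–Fri): 4 × 5 = 20.
The 2 extra days are Wednesday, Thursday — 2 of them qualify.
Total: 20 + 2 = 22.

22 weekdays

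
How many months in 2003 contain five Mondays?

4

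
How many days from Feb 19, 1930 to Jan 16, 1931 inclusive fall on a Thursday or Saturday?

Feb 19, 1930 is a Wednesday.
The range spans 332 days (inclusive of both endpoints).
332 = 7 × 47 + 3, so there are 47 full weeks plus 3 extra days.
Each full week contributes 2 days from the set (Thu, Sat): 47 × 2 = 94.
The 3 extra days are Wednesday, Thursday, Friday — 1 of them qualifies.
Total: 94 + 1 = 95.

95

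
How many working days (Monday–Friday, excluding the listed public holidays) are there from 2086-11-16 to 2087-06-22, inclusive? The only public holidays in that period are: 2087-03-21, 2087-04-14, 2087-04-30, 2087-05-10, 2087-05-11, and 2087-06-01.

152 working days

2086-11-16 is a Saturday.
The range spans 219 days (inclusive of both endpoints).
219 = 7 × 31 + 2, so there are 31 full weeks plus 2 extra days.
Each full week contributes 5 weekdays (Mon–Fri): 31 × 5 = 155.
The 2 extra days are Sat, Sun — none qualify.
Total: 155 + 0 = 155.
Holidays: 2087-03-21 (Fri); 2087-04-14 (Mon); 2087-04-30 (Wed); 2087-05-10 (Sat); 2087-05-11 (Sun); 2087-06-01 (Sun).
3 of the 6 holidays fall on weekdays; the rest are weekends and were already excluded.
Business days: 155 − 3 = 152.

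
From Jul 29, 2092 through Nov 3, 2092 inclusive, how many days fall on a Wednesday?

14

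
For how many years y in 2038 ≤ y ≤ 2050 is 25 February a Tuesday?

Day of week of February 25 in each year:
2038: Thu, 2039: Fri, 2040: Sat, 2041: Mon, 2042: Tue ✓, 2043: Wed, 2044: Thu, 2045: Sat, 2046: Sun, 2047: Mon, 2048: Tue ✓, 2049: Thu, 2050: Fri
Tuesdays: 2042, 2048.

2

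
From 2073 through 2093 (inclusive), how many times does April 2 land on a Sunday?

4

Day of week of April 2 in each year:
2073: Sun ✓, 2074: Mon, 2075: Tue, 2076: Thu, 2077: Fri, 2078: Sat, 2079: Sun ✓, 2080: Tue, 2081: Wed, 2082: Thu, 2083: Fri, 2084: Sun ✓, 2085: Mon, 2086: Tue, 2087: Wed, 2088: Fri, 2089: Sat, 2090: Sun ✓, 2091: Mon, 2092: Wed, 2093: Thu
Sundays: 2073, 2079, 2084, 2090.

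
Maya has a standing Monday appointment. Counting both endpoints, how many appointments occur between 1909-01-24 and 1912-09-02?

189

1909-01-24 is a Sunday.
The range spans 1318 days (inclusive of both endpoints).
1318 = 7 × 188 + 2, so there are 188 full weeks plus 2 extra days.
Each full week contributes one Monday: 188 so far.
The 2 extra days are Sun, Mon — 1 of them qualifies.
Total: 188 + 1 = 189.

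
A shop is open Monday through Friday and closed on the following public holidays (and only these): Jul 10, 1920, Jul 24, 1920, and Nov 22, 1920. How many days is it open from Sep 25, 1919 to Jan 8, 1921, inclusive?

Sep 25, 1919 is a Thursday.
That's 472 days from start to end, counting both.
472 = 7 × 67 + 3, so there are 67 full weeks plus 3 extra days.
Each full week contributes 5 weekdays (Mon–Fri): 67 × 5 = 335.
The 3 extra days are Thursday, Friday, Saturday — 2 of them qualify.
Total: 335 + 2 = 337.
Holidays: Jul 10, 1920 (Sat); Jul 24, 1920 (Sat); Nov 22, 1920 (Mon).
1 of the 3 holidays fall on weekdays; the rest are weekends and were already excluded.
Business days: 337 − 1 = 336.

336 business days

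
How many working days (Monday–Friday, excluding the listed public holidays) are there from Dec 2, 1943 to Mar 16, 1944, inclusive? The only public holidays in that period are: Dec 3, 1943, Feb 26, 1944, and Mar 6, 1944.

Dec 2, 1943 is a Thursday.
That's 106 days from start to end, counting both.
106 = 7 × 15 + 1, so there are 15 full weeks plus 1 extra day.
Each full week contributes 5 weekdays (Mon–Fri): 15 × 5 = 75.
The 1 extra day is Thursday — 1 of them qualifies.
Total: 75 + 1 = 76.
Holidays: Dec 3, 1943 (Fri); Feb 26, 1944 (Sat); Mar 6, 1944 (Mon).
2 of the 3 holidays fall on weekdays; the rest are weekends and were already excluded.
Business days: 76 − 2 = 74.

74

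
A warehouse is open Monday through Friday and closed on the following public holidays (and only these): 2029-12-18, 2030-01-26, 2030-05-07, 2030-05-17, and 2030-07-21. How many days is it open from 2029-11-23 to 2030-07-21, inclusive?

168

2029-11-23 is a Friday.
The range spans 241 days (inclusive of both endpoints).
241 = 7 × 34 + 3, so there are 34 full weeks plus 3 extra days.
Each full week contributes 5 weekdays (Mon–Fri): 34 × 5 = 170.
The 3 extra days are Friday, Saturday, Sunday — 1 of them qualifies.
Total: 170 + 1 = 171.
Holidays: 2029-12-18 (Tue); 2030-01-26 (Sat); 2030-05-07 (Tue); 2030-05-17 (Fri); 2030-07-21 (Sun).
3 of the 5 holidays fall on weekdays; the rest are weekends and were already excluded.
Business days: 171 − 3 = 168.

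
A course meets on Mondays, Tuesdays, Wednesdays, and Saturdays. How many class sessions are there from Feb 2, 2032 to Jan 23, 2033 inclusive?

204

Feb 2, 2032 is a Monday.
That's 357 days from start to end, counting both.
357 = 7 × 51, so the span is exactly 51 full weeks.
Each full week contributes 4 days from the set (Mon, Tue, Wed, Sat): 51 × 4 = 204.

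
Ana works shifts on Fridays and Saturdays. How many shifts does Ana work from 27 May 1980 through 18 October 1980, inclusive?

42

27 May 1980 is a Tuesday.
The range spans 145 days (inclusive of both endpoints).
145 = 7 × 20 + 5, so there are 20 full weeks plus 5 extra days.
Each full week contributes 2 days from the set (Fri, Sat): 20 × 2 = 40.
The 5 extra days are Tue, Wed, Thu, Fri, Sat — 2 of them qualify.
Total: 40 + 2 = 42.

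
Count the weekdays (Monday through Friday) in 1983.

260

1 January 1983 is a Saturday.
From 1 January 1983 to 31 December 1983 is 365 days inclusive.
365 = 7 × 52 + 1, so there are 52 full weeks plus 1 extra day.
Each full week contributes 5 weekdays (Mon–Fri): 52 × 5 = 260.
The 1 extra day is Sat — none qualify.
Total: 260 + 0 = 260.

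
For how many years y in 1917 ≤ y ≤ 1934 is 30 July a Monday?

Day of week of July 30 in each year:
1917: Mon ✓, 1918: Tue, 1919: Wed, 1920: Fri, 1921: Sat, 1922: Sun, 1923: Mon ✓, 1924: Wed, 1925: Thu, 1926: Fri, 1927: Sat, 1928: Mon ✓, 1929: Tue, 1930: Wed, 1931: Thu, 1932: Sat, 1933: Sun, 1934: Mon ✓
Mondays: 1917, 1923, 1928, 1934.

4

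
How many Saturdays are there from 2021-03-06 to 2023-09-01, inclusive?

2021-03-06 is a Saturday.
That's 910 days from start to end, counting both.
910 = 7 × 130, so the span is exactly 130 full weeks.
Each full week contributes one Saturday: 130 so far.
Total: 130.

130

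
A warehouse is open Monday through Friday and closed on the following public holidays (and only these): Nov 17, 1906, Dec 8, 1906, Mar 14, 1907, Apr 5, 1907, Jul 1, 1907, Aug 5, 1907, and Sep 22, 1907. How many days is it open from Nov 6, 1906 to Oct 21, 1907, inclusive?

246

Nov 6, 1906 is a Tuesday.
That's 350 days from start to end, counting both.
350 = 7 × 50, so the span is exactly 50 full weeks.
Each full week contributes 5 weekdays (Mon–Fri): 50 × 5 = 250.
Holidays: Nov 17, 1906 (Sat); Dec 8, 1906 (Sat); Mar 14, 1907 (Thu); Apr 5, 1907 (Fri); Jul 1, 1907 (Mon); Aug 5, 1907 (Mon); Sep 22, 1907 (Sun).
4 of the 7 holidays fall on weekdays; the rest are weekends and were already excluded.
Business days: 250 − 4 = 246.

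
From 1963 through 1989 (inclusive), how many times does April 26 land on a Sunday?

4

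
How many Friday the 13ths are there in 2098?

1

The 13th falls on a Friday when the month's 13th has weekday Fri.
Jan 13 is Mon; Feb 13 is Thu; Mar 13 is Thu; Apr 13 is Sun; May 13 is Tue; Jun 13 is Fri ✓; Jul 13 is Sun; Aug 13 is Wed; Sep 13 is Sat; Oct 13 is Mon; Nov 13 is Thu; Dec 13 is Sat.
Friday the 13ths: Jun.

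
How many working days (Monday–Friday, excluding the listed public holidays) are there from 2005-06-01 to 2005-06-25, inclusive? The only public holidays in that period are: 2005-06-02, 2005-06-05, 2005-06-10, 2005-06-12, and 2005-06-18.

16

2005-06-01 is a Wednesday.
From 2005-06-01 to 2005-06-25 is 25 days inclusive.
25 = 7 × 3 + 4, so there are 3 full weeks plus 4 extra days.
Each full week contributes 5 weekdays (Mon–Fri): 3 × 5 = 15.
The 4 extra days are Wed, Thu, Fri, Sat — 3 of them qualify.
Total: 15 + 3 = 18.
Holidays: 2005-06-02 (Thu); 2005-06-05 (Sun); 2005-06-10 (Fri); 2005-06-12 (Sun); 2005-06-18 (Sat).
2 of the 5 holidays fall on weekdays; the rest are weekends and were already excluded.
Business days: 18 − 2 = 16.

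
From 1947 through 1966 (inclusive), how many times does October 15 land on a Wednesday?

Day of week of October 15 in each year:
1947: Wed ✓, 1948: Fri, 1949: Sat, 1950: Sun, 1951: Mon, 1952: Wed ✓, 1953: Thu, 1954: Fri, 1955: Sat, 1956: Mon, 1957: Tue, 1958: Wed ✓, 1959: Thu, 1960: Sat, 1961: Sun, 1962: Mon, 1963: Tue, 1964: Thu, 1965: Fri, 1966: Sat
Wednesdays: 1947, 1952, 1958.

3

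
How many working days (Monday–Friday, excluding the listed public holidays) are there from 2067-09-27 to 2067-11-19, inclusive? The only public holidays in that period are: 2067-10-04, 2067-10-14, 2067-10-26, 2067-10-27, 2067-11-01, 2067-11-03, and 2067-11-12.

33 working days

2067-09-27 is a Tuesday.
The range spans 54 days (inclusive of both endpoints).
54 = 7 × 7 + 5, so there are 7 full weeks plus 5 extra days.
Each full week contributes 5 weekdays (Mon–Fri): 7 × 5 = 35.
The 5 extra days are Tuesday, Wednesday, Thursday, Friday, Saturday — 4 of them qualify.
Total: 35 + 4 = 39.
Holidays: 2067-10-04 (Tue); 2067-10-14 (Fri); 2067-10-26 (Wed); 2067-10-27 (Thu); 2067-11-01 (Tue); 2067-11-03 (Thu); 2067-11-12 (Sat).
6 of the 7 holidays fall on weekdays; the rest are weekends and were already excluded.
Business days: 39 − 6 = 33.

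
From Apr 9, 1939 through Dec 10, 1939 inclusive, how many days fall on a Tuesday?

35 Tuesdays

Apr 9, 1939 is a Sunday.
From Apr 9, 1939 to Dec 10, 1939 is 246 days inclusive.
246 = 7 × 35 + 1, so there are 35 full weeks plus 1 extra day.
Each full week contributes one Tuesday: 35 so far.
The 1 extra day is Sun — none qualify.
Total: 35 + 0 = 35.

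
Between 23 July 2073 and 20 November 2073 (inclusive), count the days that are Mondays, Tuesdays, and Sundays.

23 July 2073 is a Sunday.
The range spans 121 days (inclusive of both endpoints).
121 = 7 × 17 + 2, so there are 17 full weeks plus 2 extra days.
Each full week contributes 3 days from the set (Mon, Tue, Sun): 17 × 3 = 51.
The 2 extra days are Sunday, Monday — 2 of them qualify.
Total: 51 + 2 = 53.

53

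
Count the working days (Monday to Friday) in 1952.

January 1, 1952 is a Tuesday.
That's 366 days from start to end, counting both.
366 = 7 × 52 + 2, so there are 52 full weeks plus 2 extra days.
Each full week contributes 5 weekdays (Mon–Fri): 52 × 5 = 260.
The 2 extra days are Tue, Wed — 2 of them qualify.
Total: 260 + 2 = 262.

262 weekdays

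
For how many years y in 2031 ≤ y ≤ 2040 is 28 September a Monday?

Day of week of September 28 in each year:
2031: Sun, 2032: Tue, 2033: Wed, 2034: Thu, 2035: Fri, 2036: Sun, 2037: Mon ✓, 2038: Tue, 2039: Wed, 2040: Fri
Mondays: 2037.

1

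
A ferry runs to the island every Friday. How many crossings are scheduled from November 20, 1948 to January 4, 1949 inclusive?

November 20, 1948 is a Saturday.
The range spans 46 days (inclusive of both endpoints).
46 = 7 × 6 + 4, so there are 6 full weeks plus 4 extra days.
Each full week contributes one Friday: 6 so far.
The 4 extra days are Sat, Sun, Mon, Tue — none qualify.
Total: 6 + 0 = 6.

6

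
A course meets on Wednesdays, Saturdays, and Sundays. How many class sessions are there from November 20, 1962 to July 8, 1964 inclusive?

November 20, 1962 is a Tuesday.
The range spans 597 days (inclusive of both endpoints).
597 = 7 × 85 + 2, so there are 85 full weeks plus 2 extra days.
Each full week contributes 3 days from the set (Wed, Sat, Sun): 85 × 3 = 255.
The 2 extra days are Tue, Wed — 1 of them qualifies.
Total: 255 + 1 = 256.

256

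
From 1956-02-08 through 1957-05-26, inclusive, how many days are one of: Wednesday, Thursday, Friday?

204

1956-02-08 is a Wednesday.
From 1956-02-08 to 1957-05-26 is 474 days inclusive.
474 = 7 × 67 + 5, so there are 67 full weeks plus 5 extra days.
Each full week contributes 3 days from the set (Wed, Thu, Fri): 67 × 3 = 201.
The 5 extra days are Wed, Thu, Fri, Sat, Sun — 3 of them qualify.
Total: 201 + 3 = 204.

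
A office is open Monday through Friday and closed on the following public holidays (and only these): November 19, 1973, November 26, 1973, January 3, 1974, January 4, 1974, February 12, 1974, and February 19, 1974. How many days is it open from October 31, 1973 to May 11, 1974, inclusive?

132

October 31, 1973 is a Wednesday.
The range spans 193 days (inclusive of both endpoints).
193 = 7 × 27 + 4, so there are 27 full weeks plus 4 extra days.
Each full week contributes 5 weekdays (Mon–Fri): 27 × 5 = 135.
The 4 extra days are Wednesday, Thursday, Friday, Saturday — 3 of them qualify.
Total: 135 + 3 = 138.
Holidays: November 19, 1973 (Mon); November 26, 1973 (Mon); January 3, 1974 (Thu); January 4, 1974 (Fri); February 12, 1974 (Tue); February 19, 1974 (Tue).
All 6 holidays fall on weekdays, so subtract 6.
Business days: 138 − 6 = 132.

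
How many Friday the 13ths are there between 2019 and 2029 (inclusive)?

Friday-the-13ths by year:
2019: Sep, Dec
2020: Mar, Nov
2021: Aug
2022: May
2023: Jan, Oct
2024: Sep, Dec
2025: Jun
2026: Feb, Mar, Nov
2027: Aug
2028: Oct
2029: Apr, Jul

18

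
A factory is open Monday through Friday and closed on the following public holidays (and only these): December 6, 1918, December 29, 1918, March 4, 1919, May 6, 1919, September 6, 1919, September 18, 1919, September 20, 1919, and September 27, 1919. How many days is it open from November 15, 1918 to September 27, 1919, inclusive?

222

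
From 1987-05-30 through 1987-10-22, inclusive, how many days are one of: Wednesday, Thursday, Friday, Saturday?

1987-05-30 is a Saturday.
From 1987-05-30 to 1987-10-22 is 146 days inclusive.
146 = 7 × 20 + 6, so there are 20 full weeks plus 6 extra days.
Each full week contributes 4 days from the set (Wed, Thu, Fri, Sat): 20 × 4 = 80.
The 6 extra days are Sat, Sun, Mon, Tue, Wed, Thu — 3 of them qualify.
Total: 80 + 3 = 83.

83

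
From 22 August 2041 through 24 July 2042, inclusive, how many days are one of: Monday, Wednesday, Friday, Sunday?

192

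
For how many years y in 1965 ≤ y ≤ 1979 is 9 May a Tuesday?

Day of week of May 9 in each year:
1965: Sun, 1966: Mon, 1967: Tue ✓, 1968: Thu, 1969: Fri, 1970: Sat, 1971: Sun, 1972: Tue ✓, 1973: Wed, 1974: Thu, 1975: Fri, 1976: Sun, 1977: Mon, 1978: Tue ✓, 1979: Wed
Tuesdays: 1967, 1972, 1978.

3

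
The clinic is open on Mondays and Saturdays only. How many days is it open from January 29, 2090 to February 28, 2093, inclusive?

322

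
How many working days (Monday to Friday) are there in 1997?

261 weekdays

1 January 1997 is a Wednesday.
That's 365 days from start to end, counting both.
365 = 7 × 52 + 1, so there are 52 full weeks plus 1 extra day.
Each full week contributes 5 weekdays (Mon–Fri): 52 × 5 = 260.
The 1 extra day is Wed — 1 of them qualifies.
Total: 260 + 1 = 261.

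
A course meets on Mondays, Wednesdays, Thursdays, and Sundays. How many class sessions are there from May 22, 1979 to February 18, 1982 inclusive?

574

May 22, 1979 is a Tuesday.
The range spans 1004 days (inclusive of both endpoints).
1004 = 7 × 143 + 3, so there are 143 full weeks plus 3 extra days.
Each full week contributes 4 days from the set (Mon, Wed, Thu, Sun): 143 × 4 = 572.
The 3 extra days are Tuesday, Wednesday, Thursday — 2 of them qualify.
Total: 572 + 2 = 574.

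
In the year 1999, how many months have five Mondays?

A month has five Mondays exactly when Monday falls within its first (length − 28) days.
Jan: 31 days, starts Fri → 5 of Fri, Sat, Sun
Feb: 28 days, starts Mon → 5 of (none)
Mar: 31 days, starts Mon → 5 of Mon, Tue, Wed ✓
Apr: 30 days, starts Thu → 5 of Thu, Fri
May: 31 days, starts Sat → 5 of Sat, Sun, Mon ✓
Jun: 30 days, starts Tue → 5 of Tue, Wed
Jul: 31 days, starts Thu → 5 of Thu, Fri, Sat
Aug: 31 days, starts Sun → 5 of Sun, Mon, Tue ✓
Sep: 30 days, starts Wed → 5 of Wed, Thu
Oct: 31 days, starts Fri → 5 of Fri, Sat, Sun
Nov: 30 days, starts Mon → 5 of Mon, Tue ✓
Dec: 31 days, starts Wed → 5 of Wed, Thu, Fri
Months with five Mondays: Mar, May, Aug, Nov.

4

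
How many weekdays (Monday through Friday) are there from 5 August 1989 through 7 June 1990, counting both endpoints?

219

5 August 1989 is a Saturday.
The range spans 307 days (inclusive of both endpoints).
307 = 7 × 43 + 6, so there are 43 full weeks plus 6 extra days.
Each full week contributes 5 weekdays (Mon–Fri): 43 × 5 = 215.
The 6 extra days are Saturday, Sunday, Monday, Tuesday, Wednesday, Thursday — 4 of them qualify.
Total: 215 + 4 = 219.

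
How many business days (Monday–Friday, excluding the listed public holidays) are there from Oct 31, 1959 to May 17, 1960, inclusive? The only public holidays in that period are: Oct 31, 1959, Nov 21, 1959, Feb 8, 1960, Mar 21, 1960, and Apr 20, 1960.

Oct 31, 1959 is a Saturday.
From Oct 31, 1959 to May 17, 1960 is 200 days inclusive.
200 = 7 × 28 + 4, so there are 28 full weeks plus 4 extra days.
Each full week contributes 5 weekdays (Mon–Fri): 28 × 5 = 140.
The 4 extra days are Saturday, Sunday, Monday, Tuesday — 2 of them qualify.
Total: 140 + 2 = 142.
Holidays: Oct 31, 1959 (Sat); Nov 21, 1959 (Sat); Feb 8, 1960 (Mon); Mar 21, 1960 (Mon); Apr 20, 1960 (Wed).
3 of the 5 holidays fall on weekdays; the rest are weekends and were already excluded.
Business days: 142 − 3 = 139.

139 business days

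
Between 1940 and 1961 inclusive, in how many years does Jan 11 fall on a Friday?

3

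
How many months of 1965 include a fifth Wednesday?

4

A month has five Wednesdays exactly when Wednesday falls within its first (length − 28) days.
Jan: 31 days, starts Fri → 5 of Fri, Sat, Sun
Feb: 28 days, starts Mon → 5 of (none)
Mar: 31 days, starts Mon → 5 of Mon, Tue, Wed ✓
Apr: 30 days, starts Thu → 5 of Thu, Fri
May: 31 days, starts Sat → 5 of Sat, Sun, Mon
Jun: 30 days, starts Tue → 5 of Tue, Wed ✓
Jul: 31 days, starts Thu → 5 of Thu, Fri, Sat
Aug: 31 days, starts Sun → 5 of Sun, Mon, Tue
Sep: 30 days, starts Wed → 5 of Wed, Thu ✓
Oct: 31 days, starts Fri → 5 of Fri, Sat, Sun
Nov: 30 days, starts Mon → 5 of Mon, Tue
Dec: 31 days, starts Wed → 5 of Wed, Thu, Fri ✓
Months with five Wednesdays: Mar, Jun, Sep, Dec.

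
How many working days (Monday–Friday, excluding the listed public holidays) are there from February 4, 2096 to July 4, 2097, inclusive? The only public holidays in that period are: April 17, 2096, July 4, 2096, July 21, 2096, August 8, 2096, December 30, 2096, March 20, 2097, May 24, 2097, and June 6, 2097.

363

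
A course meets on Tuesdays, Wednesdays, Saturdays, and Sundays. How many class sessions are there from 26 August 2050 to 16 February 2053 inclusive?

26 August 2050 is a Friday.
The range spans 906 days (inclusive of both endpoints).
906 = 7 × 129 + 3, so there are 129 full weeks plus 3 extra days.
Each full week contributes 4 days from the set (Tue, Wed, Sat, Sun): 129 × 4 = 516.
The 3 extra days are Fri, Sat, Sun — 2 of them qualify.
Total: 516 + 2 = 518.

518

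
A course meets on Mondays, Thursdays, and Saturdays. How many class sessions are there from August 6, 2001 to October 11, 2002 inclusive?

185

August 6, 2001 is a Monday.
The range spans 432 days (inclusive of both endpoints).
432 = 7 × 61 + 5, so there are 61 full weeks plus 5 extra days.
Each full week contributes 3 days from the set (Mon, Thu, Sat): 61 × 3 = 183.
The 5 extra days are Mon, Tue, Wed, Thu, Fri — 2 of them qualify.
Total: 183 + 2 = 185.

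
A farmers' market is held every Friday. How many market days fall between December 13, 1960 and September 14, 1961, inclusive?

December 13, 1960 is a Tuesday.
The range spans 276 days (inclusive of both endpoints).
276 = 7 × 39 + 3, so there are 39 full weeks plus 3 extra days.
Each full week contributes one Friday: 39 so far.
The 3 extra days are Tuesday, Wednesday, Thursday — none qualify.
Total: 39 + 0 = 39.

39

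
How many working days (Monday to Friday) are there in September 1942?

22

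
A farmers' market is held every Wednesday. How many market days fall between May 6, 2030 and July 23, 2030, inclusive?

11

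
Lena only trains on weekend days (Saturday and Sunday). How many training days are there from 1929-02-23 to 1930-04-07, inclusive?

1929-02-23 is a Saturday.
That's 409 days from start to end, counting both.
409 = 7 × 58 + 3, so there are 58 full weeks plus 3 extra days.
Each full week contributes 2 weekend days (Sat, Sun): 58 × 2 = 116.
The 3 extra days are Sat, Sun, Mon — 2 of them qualify.
Total: 116 + 2 = 118.

118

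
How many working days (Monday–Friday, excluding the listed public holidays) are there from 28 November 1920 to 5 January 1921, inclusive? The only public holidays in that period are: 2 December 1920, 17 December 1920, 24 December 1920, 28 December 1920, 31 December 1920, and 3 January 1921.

28 November 1920 is a Sunday.
From 28 November 1920 to 5 January 1921 is 39 days inclusive.
39 = 7 × 5 + 4, so there are 5 full weeks plus 4 extra days.
Each full week contributes 5 weekdays (Mon–Fri): 5 × 5 = 25.
The 4 extra days are Sunday, Monday, Tuesday, Wednesday — 3 of them qualify.
Total: 25 + 3 = 28.
Holidays: 2 December 1920 (Thu); 17 December 1920 (Fri); 24 December 1920 (Fri); 28 December 1920 (Tue); 31 December 1920 (Fri); 3 January 1921 (Mon).
All 6 holidays fall on weekdays, so subtract 6.
Business days: 28 − 6 = 22.

22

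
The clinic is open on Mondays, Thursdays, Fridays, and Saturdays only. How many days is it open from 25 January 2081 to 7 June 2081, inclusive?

77

25 January 2081 is a Saturday.
From 25 January 2081 to 7 June 2081 is 134 days inclusive.
134 = 7 × 19 + 1, so there are 19 full weeks plus 1 extra day.
Each full week contributes 4 days from the set (Mon, Thu, Fri, Sat): 19 × 4 = 76.
The 1 extra day is Sat — 1 of them qualifies.
Total: 76 + 1 = 77.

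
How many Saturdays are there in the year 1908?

Jan 1, 1908 is a Wednesday.
From Jan 1, 1908 to Dec 31, 1908 is 366 days inclusive.
366 = 7 × 52 + 2, so there are 52 full weeks plus 2 extra days.
Each full week contributes one Saturday: 52 so far.
The 2 extra days are Wednesday, Thursday — none qualify.
Total: 52 + 0 = 52.

52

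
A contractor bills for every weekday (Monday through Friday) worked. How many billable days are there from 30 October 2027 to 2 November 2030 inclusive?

785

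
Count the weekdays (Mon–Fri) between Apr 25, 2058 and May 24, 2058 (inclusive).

22

Apr 25, 2058 is a Thursday.
From Apr 25, 2058 to May 24, 2058 is 30 days inclusive.
30 = 7 × 4 + 2, so there are 4 full weeks plus 2 extra days.
Each full week contributes 5 weekdays (Mon–Fri): 4 × 5 = 20.
The 2 extra days are Thu, Fri — 2 of them qualify.
Total: 20 + 2 = 22.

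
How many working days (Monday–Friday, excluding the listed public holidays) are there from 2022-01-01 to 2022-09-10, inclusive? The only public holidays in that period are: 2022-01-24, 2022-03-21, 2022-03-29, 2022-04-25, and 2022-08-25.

175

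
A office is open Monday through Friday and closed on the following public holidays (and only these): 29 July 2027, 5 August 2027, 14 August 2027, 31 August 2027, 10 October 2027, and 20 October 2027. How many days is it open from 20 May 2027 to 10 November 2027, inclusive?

121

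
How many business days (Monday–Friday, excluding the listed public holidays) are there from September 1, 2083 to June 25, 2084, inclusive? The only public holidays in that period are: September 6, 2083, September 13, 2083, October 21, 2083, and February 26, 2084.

September 1, 2083 is a Wednesday.
That's 299 days from start to end, counting both.
299 = 7 × 42 + 5, so there are 42 full weeks plus 5 extra days.
Each full week contributes 5 weekdays (Mon–Fri): 42 × 5 = 210.
The 5 extra days are Wed, Thu, Fri, Sat, Sun — 3 of them qualify.
Total: 210 + 3 = 213.
Holidays: September 6, 2083 (Mon); September 13, 2083 (Mon); October 21, 2083 (Thu); February 26, 2084 (Sat).
3 of the 4 holidays fall on weekdays; the rest are weekends and were already excluded.
Business days: 213 − 3 = 210.

210 business days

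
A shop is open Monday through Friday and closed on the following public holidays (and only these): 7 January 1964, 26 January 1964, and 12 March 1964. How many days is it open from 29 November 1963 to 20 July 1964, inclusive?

165 business days

29 November 1963 is a Friday.
The range spans 235 days (inclusive of both endpoints).
235 = 7 × 33 + 4, so there are 33 full weeks plus 4 extra days.
Each full week contributes 5 weekdays (Mon–Fri): 33 × 5 = 165.
The 4 extra days are Fri, Sat, Sun, Mon — 2 of them qualify.
Total: 165 + 2 = 167.
Holidays: 7 January 1964 (Tue); 26 January 1964 (Sun); 12 March 1964 (Thu).
2 of the 3 holidays fall on weekdays; the rest are weekends and were already excluded.
Business days: 167 − 2 = 165.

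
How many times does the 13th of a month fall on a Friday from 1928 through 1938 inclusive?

20

Friday-the-13ths by year:
1928: Jan, Apr, Jul
1929: Sep, Dec
1930: Jun
1931: Feb, Mar, Nov
1932: May
1933: Jan, Oct
1934: Apr, Jul
1935: Sep, Dec
1936: Mar, Nov
1937: Aug
1938: May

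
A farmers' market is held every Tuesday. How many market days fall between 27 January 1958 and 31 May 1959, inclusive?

70 Tuesdays

27 January 1958 is a Monday.
That's 490 days from start to end, counting both.
490 = 7 × 70, so the span is exactly 70 full weeks.
Each full week contributes one Tuesday: 70 so far.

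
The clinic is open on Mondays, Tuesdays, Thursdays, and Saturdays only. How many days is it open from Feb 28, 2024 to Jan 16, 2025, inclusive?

185

Feb 28, 2024 is a Wednesday.
That's 324 days from start to end, counting both.
324 = 7 × 46 + 2, so there are 46 full weeks plus 2 extra days.
Each full week contributes 4 days from the set (Mon, Tue, Thu, Sat): 46 × 4 = 184.
The 2 extra days are Wed, Thu — 1 of them qualifies.
Total: 184 + 1 = 185.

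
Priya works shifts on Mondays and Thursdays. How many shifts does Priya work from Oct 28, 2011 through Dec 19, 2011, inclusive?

Oct 28, 2011 is a Friday.
That's 53 days from start to end, counting both.
53 = 7 × 7 + 4, so there are 7 full weeks plus 4 extra days.
Each full week contributes 2 days from the set (Mon, Thu): 7 × 2 = 14.
The 4 extra days are Fri, Sat, Sun, Mon — 1 of them qualifies.
Total: 14 + 1 = 15.

15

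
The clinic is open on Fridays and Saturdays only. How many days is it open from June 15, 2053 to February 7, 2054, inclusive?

68

June 15, 2053 is a Sunday.
From June 15, 2053 to February 7, 2054 is 238 days inclusive.
238 = 7 × 34, so the span is exactly 34 full weeks.
Each full week contributes 2 days from the set (Fri, Sat): 34 × 2 = 68.
Total: 68.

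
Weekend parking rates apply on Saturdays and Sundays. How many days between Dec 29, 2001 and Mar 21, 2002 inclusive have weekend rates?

24

Dec 29, 2001 is a Saturday.
The range spans 83 days (inclusive of both endpoints).
83 = 7 × 11 + 6, so there are 11 full weeks plus 6 extra days.
Each full week contributes 2 weekend days (Sat, Sun): 11 × 2 = 22.
The 6 extra days are Sat, Sun, Mon, Tue, Wed, Thu — 2 of them qualify.
Total: 22 + 2 = 24.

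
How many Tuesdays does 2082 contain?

1 January 2082 is a Thursday.
From 1 January 2082 to 31 December 2082 is 365 days inclusive.
365 = 7 × 52 + 1, so there are 52 full weeks plus 1 extra day.
Each full week contributes one Tuesday: 52 so far.
The 1 extra day is Thursday — none qualify.
Total: 52 + 0 = 52.

52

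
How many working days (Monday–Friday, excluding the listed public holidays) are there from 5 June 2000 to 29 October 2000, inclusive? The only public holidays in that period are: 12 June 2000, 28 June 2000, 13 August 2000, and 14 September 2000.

5 June 2000 is a Monday.
The range spans 147 days (inclusive of both endpoints).
147 = 7 × 21, so the span is exactly 21 full weeks.
Each full week contributes 5 weekdays (Mon–Fri): 21 × 5 = 105.
Holidays: 12 June 2000 (Mon); 28 June 2000 (Wed); 13 August 2000 (Sun); 14 September 2000 (Thu).
3 of the 4 holidays fall on weekdays; the rest are weekends and were already excluded.
Business days: 105 − 3 = 102.

102 working days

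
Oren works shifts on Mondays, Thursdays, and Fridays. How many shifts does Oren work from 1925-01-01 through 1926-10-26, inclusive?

285

1925-01-01 is a Thursday.
That's 664 days from start to end, counting both.
664 = 7 × 94 + 6, so there are 94 full weeks plus 6 extra days.
Each full week contributes 3 days from the set (Mon, Thu, Fri): 94 × 3 = 282.
The 6 extra days are Thursday, Friday, Saturday, Sunday, Monday, Tuesday — 3 of them qualify.
Total: 282 + 3 = 285.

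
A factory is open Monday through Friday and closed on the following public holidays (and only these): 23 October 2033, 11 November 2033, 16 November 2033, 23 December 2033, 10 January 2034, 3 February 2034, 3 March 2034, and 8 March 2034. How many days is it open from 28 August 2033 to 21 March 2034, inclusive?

28 August 2033 is a Sunday.
The range spans 206 days (inclusive of both endpoints).
206 = 7 × 29 + 3, so there are 29 full weeks plus 3 extra days.
Each full week contributes 5 weekdays (Mon–Fri): 29 × 5 = 145.
The 3 extra days are Sun, Mon, Tue — 2 of them qualify.
Total: 145 + 2 = 147.
Holidays: 23 October 2033 (Sun); 11 November 2033 (Fri); 16 November 2033 (Wed); 23 December 2033 (Fri); 10 January 2034 (Tue); 3 February 2034 (Fri); 3 March 2034 (Fri); 8 March 2034 (Wed).
7 of the 8 holidays fall on weekdays; the rest are weekends and were already excluded.
Business days: 147 − 7 = 140.

140 working days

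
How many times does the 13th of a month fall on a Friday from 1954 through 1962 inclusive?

16

Friday-the-13ths by year:
1954: Aug
1955: May
1956: Jan, Apr, Jul
1957: Sep, Dec
1958: Jun
1959: Feb, Mar, Nov
1960: May
1961: Jan, Oct
1962: Apr, Jul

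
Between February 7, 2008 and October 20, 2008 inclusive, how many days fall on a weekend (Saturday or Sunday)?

74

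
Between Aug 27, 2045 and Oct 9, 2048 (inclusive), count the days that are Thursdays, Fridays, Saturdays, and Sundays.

Aug 27, 2045 is a Sunday.
The range spans 1140 days (inclusive of both endpoints).
1140 = 7 × 162 + 6, so there are 162 full weeks plus 6 extra days.
Each full week contributes 4 days from the set (Thu, Fri, Sat, Sun): 162 × 4 = 648.
The 6 extra days are Sunday, Monday, Tuesday, Wednesday, Thursday, Friday — 3 of them qualify.
Total: 648 + 3 = 651.

651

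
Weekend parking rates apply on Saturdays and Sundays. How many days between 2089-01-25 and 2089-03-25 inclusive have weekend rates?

2089-01-25 is a Tuesday.
From 2089-01-25 to 2089-03-25 is 60 days inclusive.
60 = 7 × 8 + 4, so there are 8 full weeks plus 4 extra days.
Each full week contributes 2 weekend days (Sat, Sun): 8 × 2 = 16.
The 4 extra days are Tuesday, Wednesday, Thursday, Friday — none qualify.
Total: 16 + 0 = 16.

16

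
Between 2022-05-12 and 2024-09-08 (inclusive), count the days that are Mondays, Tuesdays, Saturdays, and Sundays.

486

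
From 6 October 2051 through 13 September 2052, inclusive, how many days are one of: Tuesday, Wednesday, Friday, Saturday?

197

6 October 2051 is a Friday.
From 6 October 2051 to 13 September 2052 is 344 days inclusive.
344 = 7 × 49 + 1, so there are 49 full weeks plus 1 extra day.
Each full week contributes 4 days from the set (Tue, Wed, Fri, Sat): 49 × 4 = 196.
The 1 extra day is Friday — 1 of them qualifies.
Total: 196 + 1 = 197.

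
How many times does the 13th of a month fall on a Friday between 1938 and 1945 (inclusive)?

13

Friday-the-13ths by year:
1938: May
1939: Jan, Oct
1940: Sep, Dec
1941: Jun
1942: Feb, Mar, Nov
1943: Aug
1944: Oct
1945: Apr, Jul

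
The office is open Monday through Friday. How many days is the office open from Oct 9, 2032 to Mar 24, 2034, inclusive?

Oct 9, 2032 is a Saturday.
The range spans 532 days (inclusive of both endpoints).
532 = 7 × 76, so the span is exactly 76 full weeks.
Each full week contributes 5 weekdays (Mon–Fri): 76 × 5 = 380.
Total: 380.

380 weekdays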